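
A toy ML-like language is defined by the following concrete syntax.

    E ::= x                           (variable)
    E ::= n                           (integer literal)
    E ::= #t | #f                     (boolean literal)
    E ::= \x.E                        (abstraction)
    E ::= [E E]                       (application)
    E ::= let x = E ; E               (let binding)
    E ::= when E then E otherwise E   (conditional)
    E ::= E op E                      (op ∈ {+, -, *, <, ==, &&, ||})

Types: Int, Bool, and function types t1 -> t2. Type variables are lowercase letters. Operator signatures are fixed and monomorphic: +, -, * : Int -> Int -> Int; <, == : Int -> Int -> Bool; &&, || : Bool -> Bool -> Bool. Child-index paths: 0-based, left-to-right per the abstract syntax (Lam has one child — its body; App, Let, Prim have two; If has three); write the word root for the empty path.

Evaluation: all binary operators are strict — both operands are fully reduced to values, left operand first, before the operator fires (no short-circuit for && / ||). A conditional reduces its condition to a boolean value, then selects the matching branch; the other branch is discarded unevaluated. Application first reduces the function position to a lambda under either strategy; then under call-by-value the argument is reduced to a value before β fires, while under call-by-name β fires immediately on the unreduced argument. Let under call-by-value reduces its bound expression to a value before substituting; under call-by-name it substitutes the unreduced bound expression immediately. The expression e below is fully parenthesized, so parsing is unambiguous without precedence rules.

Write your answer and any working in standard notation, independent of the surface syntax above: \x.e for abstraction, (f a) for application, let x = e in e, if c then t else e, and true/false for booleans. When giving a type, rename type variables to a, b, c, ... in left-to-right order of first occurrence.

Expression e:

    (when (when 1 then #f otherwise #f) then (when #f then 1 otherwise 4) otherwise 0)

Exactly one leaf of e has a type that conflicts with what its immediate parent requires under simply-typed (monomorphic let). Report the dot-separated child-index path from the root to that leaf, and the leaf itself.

Working:
  unify Int ~ Bool
  FAIL: mismatch Int ~ Bool

Answer: 0.0 : 1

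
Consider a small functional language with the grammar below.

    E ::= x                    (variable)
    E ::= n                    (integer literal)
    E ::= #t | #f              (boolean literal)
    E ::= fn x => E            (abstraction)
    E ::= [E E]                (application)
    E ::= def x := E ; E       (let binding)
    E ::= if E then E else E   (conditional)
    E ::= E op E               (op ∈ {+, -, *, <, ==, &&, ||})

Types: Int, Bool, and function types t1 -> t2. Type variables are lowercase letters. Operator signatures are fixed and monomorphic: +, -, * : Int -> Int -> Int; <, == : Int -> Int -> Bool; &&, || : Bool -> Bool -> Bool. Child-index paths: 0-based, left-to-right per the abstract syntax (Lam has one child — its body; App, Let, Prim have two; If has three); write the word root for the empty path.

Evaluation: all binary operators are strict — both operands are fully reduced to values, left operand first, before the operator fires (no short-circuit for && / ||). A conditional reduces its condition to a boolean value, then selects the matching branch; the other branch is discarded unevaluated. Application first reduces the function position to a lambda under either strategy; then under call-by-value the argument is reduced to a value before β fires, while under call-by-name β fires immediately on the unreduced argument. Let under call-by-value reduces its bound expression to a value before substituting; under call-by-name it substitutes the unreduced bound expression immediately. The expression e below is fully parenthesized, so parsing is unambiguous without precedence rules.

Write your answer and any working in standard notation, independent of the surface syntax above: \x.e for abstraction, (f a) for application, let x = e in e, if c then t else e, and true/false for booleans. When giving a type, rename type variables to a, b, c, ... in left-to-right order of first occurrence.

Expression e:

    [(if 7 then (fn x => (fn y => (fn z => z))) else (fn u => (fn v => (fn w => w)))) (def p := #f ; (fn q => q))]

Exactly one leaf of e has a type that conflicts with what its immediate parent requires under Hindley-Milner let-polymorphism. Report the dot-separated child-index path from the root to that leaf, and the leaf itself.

Answer: 0.0 : 7

Trace:
  unify Int ~ Bool
  FAIL: mismatch Int ~ Bool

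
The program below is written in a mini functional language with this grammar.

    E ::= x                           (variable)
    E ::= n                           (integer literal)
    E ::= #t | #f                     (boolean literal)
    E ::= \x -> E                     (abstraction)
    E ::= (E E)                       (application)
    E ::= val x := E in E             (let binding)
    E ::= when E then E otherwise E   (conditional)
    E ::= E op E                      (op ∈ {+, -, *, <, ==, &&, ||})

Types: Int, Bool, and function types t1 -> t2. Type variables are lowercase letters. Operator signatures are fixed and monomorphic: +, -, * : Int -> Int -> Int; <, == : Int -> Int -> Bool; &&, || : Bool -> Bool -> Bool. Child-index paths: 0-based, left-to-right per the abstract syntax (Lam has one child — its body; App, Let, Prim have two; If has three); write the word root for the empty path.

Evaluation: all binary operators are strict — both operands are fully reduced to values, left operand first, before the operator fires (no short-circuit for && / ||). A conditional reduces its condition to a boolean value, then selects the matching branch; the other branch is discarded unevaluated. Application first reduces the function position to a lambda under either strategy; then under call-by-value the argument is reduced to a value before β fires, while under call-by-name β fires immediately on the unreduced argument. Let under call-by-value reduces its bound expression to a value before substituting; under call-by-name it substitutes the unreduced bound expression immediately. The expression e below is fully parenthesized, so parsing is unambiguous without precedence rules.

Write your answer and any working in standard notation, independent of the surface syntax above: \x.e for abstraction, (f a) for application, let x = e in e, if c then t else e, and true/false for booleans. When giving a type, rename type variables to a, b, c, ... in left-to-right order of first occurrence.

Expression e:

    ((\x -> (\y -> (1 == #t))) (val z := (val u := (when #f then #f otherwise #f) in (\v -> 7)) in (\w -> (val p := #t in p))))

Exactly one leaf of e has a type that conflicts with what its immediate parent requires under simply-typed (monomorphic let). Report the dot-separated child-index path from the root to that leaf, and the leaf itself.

Trace:
  unify Int ~ Int
  unify Bool ~ Int
  FAIL: mismatch Bool ~ Int

Answer: 0.0.0.1 : true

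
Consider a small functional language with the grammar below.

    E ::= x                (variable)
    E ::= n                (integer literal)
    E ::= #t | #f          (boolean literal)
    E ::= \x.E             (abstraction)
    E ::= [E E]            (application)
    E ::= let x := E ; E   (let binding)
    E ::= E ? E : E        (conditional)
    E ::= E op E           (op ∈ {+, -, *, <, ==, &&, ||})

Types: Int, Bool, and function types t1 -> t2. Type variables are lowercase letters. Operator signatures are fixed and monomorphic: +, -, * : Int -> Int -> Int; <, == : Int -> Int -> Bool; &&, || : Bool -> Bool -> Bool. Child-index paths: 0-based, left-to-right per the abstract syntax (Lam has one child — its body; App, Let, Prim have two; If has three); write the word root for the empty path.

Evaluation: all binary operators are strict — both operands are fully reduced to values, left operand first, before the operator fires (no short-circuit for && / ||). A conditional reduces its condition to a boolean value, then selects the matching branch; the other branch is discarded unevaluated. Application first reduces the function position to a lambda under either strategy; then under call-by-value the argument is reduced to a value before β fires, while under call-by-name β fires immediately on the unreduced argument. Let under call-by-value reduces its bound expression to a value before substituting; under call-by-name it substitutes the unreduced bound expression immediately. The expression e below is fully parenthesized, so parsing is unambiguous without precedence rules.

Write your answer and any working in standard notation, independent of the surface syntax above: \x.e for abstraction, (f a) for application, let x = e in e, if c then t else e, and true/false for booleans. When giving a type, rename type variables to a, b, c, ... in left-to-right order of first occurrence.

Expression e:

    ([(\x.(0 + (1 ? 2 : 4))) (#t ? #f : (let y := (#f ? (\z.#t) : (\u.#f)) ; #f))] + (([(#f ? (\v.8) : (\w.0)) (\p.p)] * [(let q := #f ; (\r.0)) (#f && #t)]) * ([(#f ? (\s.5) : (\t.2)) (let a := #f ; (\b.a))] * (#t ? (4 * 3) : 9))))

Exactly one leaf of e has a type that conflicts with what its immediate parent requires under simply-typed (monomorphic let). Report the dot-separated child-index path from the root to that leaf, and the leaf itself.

Derivation:
  unify Int ~ Int
  unify Int ~ Bool
  FAIL: mismatch Int ~ Bool

Answer: 0.0.0.1.0 : 1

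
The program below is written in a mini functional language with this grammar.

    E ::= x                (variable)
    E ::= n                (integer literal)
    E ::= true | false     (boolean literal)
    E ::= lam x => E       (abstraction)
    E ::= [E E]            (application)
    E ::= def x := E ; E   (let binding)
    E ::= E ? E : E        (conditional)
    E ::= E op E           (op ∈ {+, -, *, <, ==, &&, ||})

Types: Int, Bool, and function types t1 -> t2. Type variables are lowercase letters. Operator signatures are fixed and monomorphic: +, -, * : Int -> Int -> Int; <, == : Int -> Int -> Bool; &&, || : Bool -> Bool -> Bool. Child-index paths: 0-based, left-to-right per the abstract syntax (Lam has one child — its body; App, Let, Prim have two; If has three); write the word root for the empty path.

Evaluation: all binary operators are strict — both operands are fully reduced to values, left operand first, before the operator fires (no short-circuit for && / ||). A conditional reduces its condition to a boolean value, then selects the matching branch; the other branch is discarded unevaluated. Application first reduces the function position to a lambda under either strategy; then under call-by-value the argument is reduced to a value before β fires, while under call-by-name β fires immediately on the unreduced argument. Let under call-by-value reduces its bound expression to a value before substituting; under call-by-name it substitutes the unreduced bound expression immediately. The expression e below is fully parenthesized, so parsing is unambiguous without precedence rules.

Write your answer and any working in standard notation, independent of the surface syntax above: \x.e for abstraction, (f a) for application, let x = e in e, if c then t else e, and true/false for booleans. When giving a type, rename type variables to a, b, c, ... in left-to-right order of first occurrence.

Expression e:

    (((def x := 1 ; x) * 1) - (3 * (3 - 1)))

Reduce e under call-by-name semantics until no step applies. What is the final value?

Trace:
step 0: (((let x = 1 in x) * 1) - (3 * (3 - 1)))
step 1: [let@0.0] ((1 * 1) - (3 * (3 - 1)))
step 2: [delta@0] (1 - (3 * (3 - 1)))
step 3: [delta@1.1] (1 - (3 * 2))
step 4: [delta@1] (1 - 6)
step 5: [delta@root] -5

Answer: -5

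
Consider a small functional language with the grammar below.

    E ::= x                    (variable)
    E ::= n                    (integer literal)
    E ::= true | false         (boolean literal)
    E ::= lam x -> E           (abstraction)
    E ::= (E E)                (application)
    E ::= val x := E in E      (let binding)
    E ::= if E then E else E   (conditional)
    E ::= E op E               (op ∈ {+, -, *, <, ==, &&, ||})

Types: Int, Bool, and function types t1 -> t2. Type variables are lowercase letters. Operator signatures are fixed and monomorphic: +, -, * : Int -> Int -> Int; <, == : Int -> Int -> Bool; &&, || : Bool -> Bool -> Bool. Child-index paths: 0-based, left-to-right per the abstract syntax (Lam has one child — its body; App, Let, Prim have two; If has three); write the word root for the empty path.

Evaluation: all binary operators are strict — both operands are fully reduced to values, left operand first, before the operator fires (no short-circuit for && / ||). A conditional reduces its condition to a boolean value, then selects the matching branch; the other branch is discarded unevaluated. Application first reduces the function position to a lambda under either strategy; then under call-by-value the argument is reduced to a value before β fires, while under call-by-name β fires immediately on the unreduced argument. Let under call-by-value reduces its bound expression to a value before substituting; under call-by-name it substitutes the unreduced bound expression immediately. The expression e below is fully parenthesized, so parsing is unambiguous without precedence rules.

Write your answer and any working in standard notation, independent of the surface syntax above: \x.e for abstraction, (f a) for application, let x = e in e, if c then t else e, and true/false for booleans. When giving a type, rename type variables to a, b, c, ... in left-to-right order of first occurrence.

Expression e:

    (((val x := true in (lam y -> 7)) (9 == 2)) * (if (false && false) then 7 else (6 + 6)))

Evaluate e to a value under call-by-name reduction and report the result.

Answer: 84

Trace:
step 0: (((let x = true in (\y.7)) (9 == 2)) * (if (false && false) then 7 else (6 + 6)))
step 1: [let@0.0] (((\y.7) (9 == 2)) * (if (false && false) then 7 else (6 + 6)))
step 2: [beta@0] (7 * (if (false && false) then 7 else (6 + 6)))
step 3: [delta@1.0] (7 * (if false then 7 else (6 + 6)))
step 4: [if@1] (7 * (6 + 6))
step 5: [delta@1] (7 * 12)
step 6: [delta@root] 84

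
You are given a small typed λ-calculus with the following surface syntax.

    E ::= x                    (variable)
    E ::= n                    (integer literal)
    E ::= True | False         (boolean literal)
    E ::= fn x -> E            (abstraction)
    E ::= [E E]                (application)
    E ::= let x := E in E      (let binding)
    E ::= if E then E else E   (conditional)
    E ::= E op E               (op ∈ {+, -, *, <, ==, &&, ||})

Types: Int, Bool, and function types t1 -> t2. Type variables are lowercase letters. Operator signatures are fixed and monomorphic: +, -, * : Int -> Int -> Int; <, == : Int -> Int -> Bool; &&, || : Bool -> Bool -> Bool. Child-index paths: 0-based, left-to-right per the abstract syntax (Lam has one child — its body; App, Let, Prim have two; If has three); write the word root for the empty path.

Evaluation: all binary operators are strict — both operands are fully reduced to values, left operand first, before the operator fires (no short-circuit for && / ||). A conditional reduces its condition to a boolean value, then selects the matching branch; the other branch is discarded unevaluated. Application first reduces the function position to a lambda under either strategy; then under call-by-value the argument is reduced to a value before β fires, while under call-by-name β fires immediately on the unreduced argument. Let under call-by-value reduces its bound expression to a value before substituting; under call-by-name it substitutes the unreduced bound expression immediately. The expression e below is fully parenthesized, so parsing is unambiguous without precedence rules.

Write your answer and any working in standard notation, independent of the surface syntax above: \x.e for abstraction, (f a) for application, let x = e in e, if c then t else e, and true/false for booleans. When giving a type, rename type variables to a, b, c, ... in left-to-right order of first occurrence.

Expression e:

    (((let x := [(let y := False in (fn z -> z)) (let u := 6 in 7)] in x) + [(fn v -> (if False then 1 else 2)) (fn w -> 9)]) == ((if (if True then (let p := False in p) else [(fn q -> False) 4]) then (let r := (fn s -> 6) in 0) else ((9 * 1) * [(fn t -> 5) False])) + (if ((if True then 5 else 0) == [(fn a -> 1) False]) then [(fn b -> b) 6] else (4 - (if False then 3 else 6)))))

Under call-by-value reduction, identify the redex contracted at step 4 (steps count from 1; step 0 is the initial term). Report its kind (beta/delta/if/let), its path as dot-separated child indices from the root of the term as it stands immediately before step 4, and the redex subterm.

Answer: let at 0.0 : (let x = 7 in x)

Working:
step 0: (((let x = ((let y = false in (\z.z)) (let u = 6 in 7)) in x) + ((\v.(if false then 1 else 2)) (\w.9))) == ((if (if true then (let p = false in p) else ((\q.false) 4)) then (let r = (\s.6) in 0) else ((9 * 1) * ((\t.5) false))) + (if ((if true then 5 else 0) == ((\a.1) false)) then ((\b.b) 6) else (4 - (if false then 3 else 6)))))
step 1: [let@0.0.0.0] (((let x = ((\z.z) (let u = 6 in 7)) in x) + ((\v.(if false then 1 else 2)) (\w.9))) == ((if (if true then (let p = false in p) else ((\q.false) 4)) then (let r = (\s.6) in 0) else ((9 * 1) * ((\t.5) false))) + (if ((if true then 5 else 0) == ((\a.1) false)) then ((\b.b) 6) else (4 - (if false then 3 else 6)))))
step 2: [let@0.0.0.1] (((let x = ((\z.z) 7) in x) + ((\v.(if false then 1 else 2)) (\w.9))) == ((if (if true then (let p = false in p) else ((\q.false) 4)) then (let r = (\s.6) in 0) else ((9 * 1) * ((\t.5) false))) + (if ((if true then 5 else 0) == ((\a.1) false)) then ((\b.b) 6) else (4 - (if false then 3 else 6)))))
step 3: [beta@0.0.0] (((let x = 7 in x) + ((\v.(if false then 1 else 2)) (\w.9))) == ((if (if true then (let p = false in p) else ((\q.false) 4)) then (let r = (\s.6) in 0) else ((9 * 1) * ((\t.5) false))) + (if ((if true then 5 else 0) == ((\a.1) false)) then ((\b.b) 6) else (4 - (if false then 3 else 6)))))
step 4: [let@0.0] ((7 + ((\v.(if false then 1 else 2)) (\w.9))) == ((if (if true then (let p = false in p) else ((\q.false) 4)) then (let r = (\s.6) in 0) else ((9 * 1) * ((\t.5) false))) + (if ((if true then 5 else 0) == ((\a.1) false)) then ((\b.b) 6) else (4 - (if false then 3 else 6)))))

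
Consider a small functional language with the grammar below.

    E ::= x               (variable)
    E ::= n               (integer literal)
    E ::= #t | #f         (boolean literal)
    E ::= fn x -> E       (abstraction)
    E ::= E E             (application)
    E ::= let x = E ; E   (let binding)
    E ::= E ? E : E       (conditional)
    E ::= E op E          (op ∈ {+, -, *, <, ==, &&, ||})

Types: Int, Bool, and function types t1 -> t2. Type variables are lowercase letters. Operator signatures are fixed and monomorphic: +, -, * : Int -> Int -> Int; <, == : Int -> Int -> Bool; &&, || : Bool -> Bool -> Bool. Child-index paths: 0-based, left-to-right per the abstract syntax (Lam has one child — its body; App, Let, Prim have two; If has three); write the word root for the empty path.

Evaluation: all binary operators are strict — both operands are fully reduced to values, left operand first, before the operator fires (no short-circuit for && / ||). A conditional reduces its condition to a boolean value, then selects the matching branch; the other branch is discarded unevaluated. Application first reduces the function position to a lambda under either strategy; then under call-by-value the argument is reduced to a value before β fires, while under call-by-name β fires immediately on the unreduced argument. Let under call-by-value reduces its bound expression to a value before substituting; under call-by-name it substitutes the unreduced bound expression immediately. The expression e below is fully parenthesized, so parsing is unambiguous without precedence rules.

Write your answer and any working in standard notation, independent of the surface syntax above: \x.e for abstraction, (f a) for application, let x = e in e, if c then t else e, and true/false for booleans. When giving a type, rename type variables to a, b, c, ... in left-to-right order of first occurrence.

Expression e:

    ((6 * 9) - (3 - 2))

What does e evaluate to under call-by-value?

Answer: 53

Derivation:
step 0: ((6 * 9) - (3 - 2))
step 1: [delta@0] (54 - (3 - 2))
step 2: [delta@1] (54 - 1)
step 3: [delta@root] 53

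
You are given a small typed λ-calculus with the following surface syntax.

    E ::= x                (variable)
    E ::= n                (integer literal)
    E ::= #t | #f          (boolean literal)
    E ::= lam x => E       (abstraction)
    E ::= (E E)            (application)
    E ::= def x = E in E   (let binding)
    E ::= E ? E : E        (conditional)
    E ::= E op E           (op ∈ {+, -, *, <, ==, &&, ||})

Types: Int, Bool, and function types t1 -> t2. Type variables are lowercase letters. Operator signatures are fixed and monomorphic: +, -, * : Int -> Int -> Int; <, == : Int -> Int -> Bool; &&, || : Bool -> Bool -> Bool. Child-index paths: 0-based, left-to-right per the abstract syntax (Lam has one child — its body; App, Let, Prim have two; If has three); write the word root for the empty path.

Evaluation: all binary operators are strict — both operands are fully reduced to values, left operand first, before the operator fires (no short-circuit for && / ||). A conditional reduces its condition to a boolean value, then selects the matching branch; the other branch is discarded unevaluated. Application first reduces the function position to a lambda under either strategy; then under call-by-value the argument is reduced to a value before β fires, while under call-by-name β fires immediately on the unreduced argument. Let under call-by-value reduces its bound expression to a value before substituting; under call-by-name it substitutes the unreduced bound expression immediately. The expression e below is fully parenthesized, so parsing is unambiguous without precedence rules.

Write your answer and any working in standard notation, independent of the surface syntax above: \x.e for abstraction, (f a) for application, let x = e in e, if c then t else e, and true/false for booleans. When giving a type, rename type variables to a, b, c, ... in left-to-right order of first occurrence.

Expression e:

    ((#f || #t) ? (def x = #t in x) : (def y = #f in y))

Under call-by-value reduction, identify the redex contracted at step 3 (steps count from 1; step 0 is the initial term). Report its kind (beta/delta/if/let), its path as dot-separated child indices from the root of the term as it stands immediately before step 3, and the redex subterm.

Answer: let at root : (let x = true in x)

Derivation:
step 0: (if (false || true) then (let x = true in x) else (let y = false in y))
step 1: [delta@0] (if true then (let x = true in x) else (let y = false in y))
step 2: [if@root] (let x = true in x)
step 3: [let@root] true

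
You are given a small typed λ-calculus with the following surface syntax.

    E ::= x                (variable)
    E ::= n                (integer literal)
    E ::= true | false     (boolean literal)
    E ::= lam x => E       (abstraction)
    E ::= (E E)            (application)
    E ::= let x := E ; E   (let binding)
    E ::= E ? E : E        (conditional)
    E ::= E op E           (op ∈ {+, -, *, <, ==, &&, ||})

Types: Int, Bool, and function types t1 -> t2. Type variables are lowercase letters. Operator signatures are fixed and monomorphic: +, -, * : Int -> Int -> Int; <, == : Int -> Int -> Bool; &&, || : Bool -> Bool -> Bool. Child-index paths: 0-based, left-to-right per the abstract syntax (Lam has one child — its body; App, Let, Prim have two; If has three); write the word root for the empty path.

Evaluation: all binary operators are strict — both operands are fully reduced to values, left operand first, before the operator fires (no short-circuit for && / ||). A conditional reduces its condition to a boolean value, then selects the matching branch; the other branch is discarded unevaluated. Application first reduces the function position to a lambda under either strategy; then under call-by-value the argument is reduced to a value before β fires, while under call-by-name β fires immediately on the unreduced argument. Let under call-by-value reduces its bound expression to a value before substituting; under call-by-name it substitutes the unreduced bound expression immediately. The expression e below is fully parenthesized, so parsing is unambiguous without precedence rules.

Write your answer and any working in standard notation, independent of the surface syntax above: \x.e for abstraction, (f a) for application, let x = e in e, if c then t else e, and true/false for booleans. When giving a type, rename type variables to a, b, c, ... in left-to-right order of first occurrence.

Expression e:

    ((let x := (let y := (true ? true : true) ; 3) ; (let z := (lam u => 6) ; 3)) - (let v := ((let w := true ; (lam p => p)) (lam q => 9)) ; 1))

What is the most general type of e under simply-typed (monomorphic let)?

Answer: Int

Derivation:
  unify Bool ~ Bool
  unify Bool ~ Bool
let y : Bool
let x : Int
\u._ : a -> Int
let z : a -> Int
  unify Int ~ Int
let w : Bool
p : b
\p._ : b -> b
\q._ : c -> Int
  unify b -> b ~ (c -> Int) -> d
  unify b ~ c -> Int
  unify c -> Int ~ d
_ _ : c -> Int
let v : c -> Int
  unify Int ~ Int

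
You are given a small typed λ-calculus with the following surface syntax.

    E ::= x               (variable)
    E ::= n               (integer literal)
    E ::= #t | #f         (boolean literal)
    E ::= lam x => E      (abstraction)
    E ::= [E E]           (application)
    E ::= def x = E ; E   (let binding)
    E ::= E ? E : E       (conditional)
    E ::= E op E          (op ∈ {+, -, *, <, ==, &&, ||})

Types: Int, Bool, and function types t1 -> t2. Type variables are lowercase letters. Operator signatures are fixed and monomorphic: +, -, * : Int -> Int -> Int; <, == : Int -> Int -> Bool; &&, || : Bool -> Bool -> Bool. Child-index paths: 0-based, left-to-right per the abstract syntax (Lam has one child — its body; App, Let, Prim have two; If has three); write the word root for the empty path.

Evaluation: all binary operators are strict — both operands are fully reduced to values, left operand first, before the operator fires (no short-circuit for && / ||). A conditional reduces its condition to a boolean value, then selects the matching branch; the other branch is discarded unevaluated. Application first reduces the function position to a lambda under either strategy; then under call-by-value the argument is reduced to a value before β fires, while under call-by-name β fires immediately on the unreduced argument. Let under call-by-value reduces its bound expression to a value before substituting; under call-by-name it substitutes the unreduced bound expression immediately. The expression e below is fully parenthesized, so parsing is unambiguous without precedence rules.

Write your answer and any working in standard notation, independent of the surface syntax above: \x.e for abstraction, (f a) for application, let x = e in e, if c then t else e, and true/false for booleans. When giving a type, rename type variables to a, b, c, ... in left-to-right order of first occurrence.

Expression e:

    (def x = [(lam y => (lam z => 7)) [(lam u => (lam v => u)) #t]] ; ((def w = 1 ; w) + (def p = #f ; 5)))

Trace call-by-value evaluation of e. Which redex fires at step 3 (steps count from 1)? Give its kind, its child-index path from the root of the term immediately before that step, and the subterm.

Answer: let at root : (let x = (\z.7) in ((let w = 1 in w) + (let p = false in 5)))

Working:
step 0: (let x = ((\y.(\z.7)) ((\u.(\v.u)) true)) in ((let w = 1 in w) + (let p = false in 5)))
step 1: [beta@0.1] (let x = ((\y.(\z.7)) (\v.true)) in ((let w = 1 in w) + (let p = false in 5)))
step 2: [beta@0] (let x = (\z.7) in ((let w = 1 in w) + (let p = false in 5)))
step 3: [let@root] ((let w = 1 in w) + (let p = false in 5))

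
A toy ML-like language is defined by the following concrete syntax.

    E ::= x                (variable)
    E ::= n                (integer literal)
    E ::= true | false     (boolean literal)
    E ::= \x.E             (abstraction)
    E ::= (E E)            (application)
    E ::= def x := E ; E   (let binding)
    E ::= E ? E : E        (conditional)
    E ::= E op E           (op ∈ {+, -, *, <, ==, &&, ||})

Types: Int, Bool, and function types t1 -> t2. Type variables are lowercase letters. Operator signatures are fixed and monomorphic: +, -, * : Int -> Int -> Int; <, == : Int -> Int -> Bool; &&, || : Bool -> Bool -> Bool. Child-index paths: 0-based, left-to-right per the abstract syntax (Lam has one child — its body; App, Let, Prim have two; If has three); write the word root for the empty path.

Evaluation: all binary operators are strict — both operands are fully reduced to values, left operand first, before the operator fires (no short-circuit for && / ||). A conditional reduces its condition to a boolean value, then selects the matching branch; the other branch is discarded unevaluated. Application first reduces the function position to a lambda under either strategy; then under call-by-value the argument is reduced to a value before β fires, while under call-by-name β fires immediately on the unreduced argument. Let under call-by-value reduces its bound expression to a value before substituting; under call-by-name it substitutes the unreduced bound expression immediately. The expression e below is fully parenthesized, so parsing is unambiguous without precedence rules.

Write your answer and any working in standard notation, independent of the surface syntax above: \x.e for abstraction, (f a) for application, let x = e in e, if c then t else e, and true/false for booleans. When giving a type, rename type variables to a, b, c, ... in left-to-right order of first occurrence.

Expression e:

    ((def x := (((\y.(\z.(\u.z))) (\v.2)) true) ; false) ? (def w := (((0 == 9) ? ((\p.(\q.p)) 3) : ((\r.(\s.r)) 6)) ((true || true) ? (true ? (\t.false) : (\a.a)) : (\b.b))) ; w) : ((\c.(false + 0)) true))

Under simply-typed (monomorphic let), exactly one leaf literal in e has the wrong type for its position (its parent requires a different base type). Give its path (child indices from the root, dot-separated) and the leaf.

Answer: 2.0.0.0 : false

Trace:
z : b
\u._ : c -> b
\z._ : b -> c -> b
\y._ : a -> b -> c -> b
\v._ : d -> Int
  unify a -> b -> c -> b ~ (d -> Int) -> e
  unify a ~ d -> Int
  unify b -> c -> b ~ e
_ _ : b -> c -> b
  unify b -> c -> b ~ Bool -> f
  unify b ~ Bool
  unify c -> Bool ~ f
_ _ : c -> Bool
let x : c -> Bool
  unify Bool ~ Bool
  unify Int ~ Int
  unify Int ~ Int
  unify Bool ~ Bool
p : g
\q._ : h -> g
\p._ : g -> h -> g
  unify g -> h -> g ~ Int -> i
  unify g ~ Int
  unify h -> Int ~ i
_ _ : h -> Int
r : j
\s._ : k -> j
\r._ : j -> k -> j
  unify j -> k -> j ~ Int -> l
  unify j ~ Int
  unify k -> Int ~ l
_ _ : k -> Int
  unify h -> Int ~ k -> Int
  unify h ~ k
  unify Int ~ Int
  unify Bool ~ Bool
  unify Bool ~ Bool
  unify Bool ~ Bool
  unify Bool ~ Bool
\t._ : m -> Bool
a : n
\a._ : n -> n
  unify m -> Bool ~ n -> n
  unify m ~ n
  unify Bool ~ n
b : o
\b._ : o -> o
  unify Bool -> Bool ~ o -> o
  unify Bool ~ o
  unify Bool ~ Bool
  unify k -> Int ~ (Bool -> Bool) -> p
  unify k ~ Bool -> Bool
  unify Int ~ p
_ _ : Int
let w : Int
w : Int
  unify Bool ~ Int
  FAIL: mismatch Bool ~ Int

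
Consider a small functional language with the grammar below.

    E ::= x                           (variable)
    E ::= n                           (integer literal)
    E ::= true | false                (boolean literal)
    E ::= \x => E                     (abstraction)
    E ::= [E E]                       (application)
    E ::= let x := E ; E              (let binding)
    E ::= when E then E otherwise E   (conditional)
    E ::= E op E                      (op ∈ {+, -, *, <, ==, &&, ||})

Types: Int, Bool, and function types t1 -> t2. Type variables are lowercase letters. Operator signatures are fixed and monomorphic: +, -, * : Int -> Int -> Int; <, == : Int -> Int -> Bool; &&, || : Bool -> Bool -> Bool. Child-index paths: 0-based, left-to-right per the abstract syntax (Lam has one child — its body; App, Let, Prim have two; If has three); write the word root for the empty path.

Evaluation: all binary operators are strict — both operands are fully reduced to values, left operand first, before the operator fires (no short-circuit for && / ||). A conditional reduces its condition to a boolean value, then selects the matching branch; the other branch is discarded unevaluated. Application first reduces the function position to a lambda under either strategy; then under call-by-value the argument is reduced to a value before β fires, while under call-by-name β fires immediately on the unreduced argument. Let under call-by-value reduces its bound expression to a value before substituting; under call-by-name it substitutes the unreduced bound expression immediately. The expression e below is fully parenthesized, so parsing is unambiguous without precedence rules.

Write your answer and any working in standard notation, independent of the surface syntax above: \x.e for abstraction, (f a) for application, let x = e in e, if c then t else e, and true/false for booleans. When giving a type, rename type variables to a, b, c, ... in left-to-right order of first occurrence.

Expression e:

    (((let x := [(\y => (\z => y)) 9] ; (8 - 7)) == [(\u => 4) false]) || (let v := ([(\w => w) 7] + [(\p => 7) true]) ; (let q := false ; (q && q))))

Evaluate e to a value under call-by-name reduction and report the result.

Answer: false

Working:
step 0: (((let x = ((\y.(\z.y)) 9) in (8 - 7)) == ((\u.4) false)) || (let v = (((\w.w) 7) + ((\p.7) true)) in (let q = false in (q && q))))
step 1: [let@0.0] (((8 - 7) == ((\u.4) false)) || (let v = (((\w.w) 7) + ((\p.7) true)) in (let q = false in (q && q))))
step 2: [delta@0.0] ((1 == ((\u.4) false)) || (let v = (((\w.w) 7) + ((\p.7) true)) in (let q = false in (q && q))))
step 3: [beta@0.1] ((1 == 4) || (let v = (((\w.w) 7) + ((\p.7) true)) in (let q = false in (q && q))))
step 4: [delta@0] (false || (let v = (((\w.w) 7) + ((\p.7) true)) in (let q = false in (q && q))))
step 5: [let@1] (false || (let q = false in (q && q)))
step 6: [let@1] (false || (false && false))
step 7: [delta@1] (false || false)
step 8: [delta@root] false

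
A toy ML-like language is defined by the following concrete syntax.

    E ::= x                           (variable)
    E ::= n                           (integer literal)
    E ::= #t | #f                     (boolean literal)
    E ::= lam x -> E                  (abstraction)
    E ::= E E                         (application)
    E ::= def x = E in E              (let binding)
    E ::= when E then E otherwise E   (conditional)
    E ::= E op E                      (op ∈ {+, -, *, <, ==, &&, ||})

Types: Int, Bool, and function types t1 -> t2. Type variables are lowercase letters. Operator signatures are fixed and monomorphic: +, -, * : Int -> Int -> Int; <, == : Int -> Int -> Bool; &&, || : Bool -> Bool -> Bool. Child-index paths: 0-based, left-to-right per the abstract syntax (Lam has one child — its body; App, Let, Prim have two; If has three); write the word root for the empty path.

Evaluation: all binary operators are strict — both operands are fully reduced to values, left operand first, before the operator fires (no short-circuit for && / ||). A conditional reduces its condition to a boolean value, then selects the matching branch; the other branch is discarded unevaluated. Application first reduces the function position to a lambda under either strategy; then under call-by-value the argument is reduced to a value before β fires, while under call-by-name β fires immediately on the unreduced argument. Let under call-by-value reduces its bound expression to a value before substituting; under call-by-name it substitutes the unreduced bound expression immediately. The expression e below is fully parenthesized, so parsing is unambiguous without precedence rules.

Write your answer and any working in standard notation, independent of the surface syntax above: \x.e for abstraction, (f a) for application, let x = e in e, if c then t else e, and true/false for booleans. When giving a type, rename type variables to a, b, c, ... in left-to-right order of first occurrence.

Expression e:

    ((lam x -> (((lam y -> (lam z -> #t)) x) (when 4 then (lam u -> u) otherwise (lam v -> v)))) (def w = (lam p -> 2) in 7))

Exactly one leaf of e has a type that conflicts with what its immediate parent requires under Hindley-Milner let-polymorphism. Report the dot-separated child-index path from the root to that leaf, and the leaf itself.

Answer: 0.0.1.0 : 4

Derivation:
\z._ : c -> Bool
\y._ : b -> c -> Bool
x : a
  unify b -> c -> Bool ~ a -> d
  unify b ~ a
  unify c -> Bool ~ d
_ _ : c -> Bool
  unify Int ~ Bool
  FAIL: mismatch Int ~ Bool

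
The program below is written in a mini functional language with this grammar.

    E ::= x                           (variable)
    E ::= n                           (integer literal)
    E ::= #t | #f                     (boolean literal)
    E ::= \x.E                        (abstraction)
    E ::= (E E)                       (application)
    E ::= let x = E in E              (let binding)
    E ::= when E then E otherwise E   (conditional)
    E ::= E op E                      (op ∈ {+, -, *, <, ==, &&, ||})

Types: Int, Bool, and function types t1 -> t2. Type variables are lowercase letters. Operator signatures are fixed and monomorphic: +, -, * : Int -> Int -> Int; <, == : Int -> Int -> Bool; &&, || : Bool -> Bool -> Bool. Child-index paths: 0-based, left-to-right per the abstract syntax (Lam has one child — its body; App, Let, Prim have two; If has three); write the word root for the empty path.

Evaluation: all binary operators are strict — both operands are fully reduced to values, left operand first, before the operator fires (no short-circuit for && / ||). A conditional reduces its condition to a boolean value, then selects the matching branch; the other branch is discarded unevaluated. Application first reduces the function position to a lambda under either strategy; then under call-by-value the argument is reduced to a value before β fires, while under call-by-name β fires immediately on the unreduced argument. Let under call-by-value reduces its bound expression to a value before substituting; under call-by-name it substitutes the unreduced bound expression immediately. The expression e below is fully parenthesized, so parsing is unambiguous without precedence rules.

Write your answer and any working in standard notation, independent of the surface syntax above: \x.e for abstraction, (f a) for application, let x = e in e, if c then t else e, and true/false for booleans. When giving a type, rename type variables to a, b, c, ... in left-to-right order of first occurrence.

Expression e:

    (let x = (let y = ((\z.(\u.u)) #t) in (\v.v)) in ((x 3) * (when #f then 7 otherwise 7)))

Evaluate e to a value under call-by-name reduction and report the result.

Answer: 21

Working:
step 0: (let x = (let y = ((\z.(\u.u)) true) in (\v.v)) in ((x 3) * (if false then 7 else 7)))
step 1: [let@root] (((let y = ((\z.(\u.u)) true) in (\v.v)) 3) * (if false then 7 else 7))
step 2: [let@0.0] (((\v.v) 3) * (if false then 7 else 7))
step 3: [beta@0] (3 * (if false then 7 else 7))
step 4: [if@1] (3 * 7)
step 5: [delta@root] 21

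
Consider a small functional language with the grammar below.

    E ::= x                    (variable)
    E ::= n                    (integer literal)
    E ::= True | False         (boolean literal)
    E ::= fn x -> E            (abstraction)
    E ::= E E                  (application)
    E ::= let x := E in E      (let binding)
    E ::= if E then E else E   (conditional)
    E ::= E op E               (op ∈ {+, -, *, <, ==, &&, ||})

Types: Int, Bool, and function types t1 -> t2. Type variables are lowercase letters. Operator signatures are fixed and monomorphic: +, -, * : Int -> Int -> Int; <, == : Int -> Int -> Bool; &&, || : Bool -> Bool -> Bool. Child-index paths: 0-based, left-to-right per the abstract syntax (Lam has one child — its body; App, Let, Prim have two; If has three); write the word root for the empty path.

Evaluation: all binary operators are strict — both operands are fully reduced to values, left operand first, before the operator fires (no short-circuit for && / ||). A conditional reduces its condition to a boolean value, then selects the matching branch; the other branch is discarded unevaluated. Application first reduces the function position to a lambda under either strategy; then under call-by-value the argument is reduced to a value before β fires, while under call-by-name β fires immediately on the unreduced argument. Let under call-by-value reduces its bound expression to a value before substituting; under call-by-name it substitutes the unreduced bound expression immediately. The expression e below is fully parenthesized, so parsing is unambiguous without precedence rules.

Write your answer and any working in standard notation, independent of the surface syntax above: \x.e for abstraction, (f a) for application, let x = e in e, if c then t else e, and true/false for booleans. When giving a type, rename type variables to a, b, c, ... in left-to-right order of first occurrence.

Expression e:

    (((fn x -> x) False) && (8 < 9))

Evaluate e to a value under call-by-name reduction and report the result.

Answer: false

Working:
step 0: (((\x.x) false) && (8 < 9))
step 1: [beta@0] (false && (8 < 9))
step 2: [delta@1] (false && true)
step 3: [delta@root] false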